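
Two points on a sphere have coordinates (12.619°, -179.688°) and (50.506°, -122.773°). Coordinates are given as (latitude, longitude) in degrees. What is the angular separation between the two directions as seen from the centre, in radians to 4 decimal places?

1.0387 rad

With latitudes φ₁ = 12.619°, φ₂ = 50.506° and longitude difference Δλ = 56.915°:
Haversine: a = sin²(Δφ/2) + cos φ₁ cos φ₂ sin²(Δλ/2) = 0.1054 + (0.9758)(0.6360)(0.2271) = 0.24631.
Central angle c = 2·arcsin(√a) = 1.03865 rad.
So the angular separation is 1.0387 rad.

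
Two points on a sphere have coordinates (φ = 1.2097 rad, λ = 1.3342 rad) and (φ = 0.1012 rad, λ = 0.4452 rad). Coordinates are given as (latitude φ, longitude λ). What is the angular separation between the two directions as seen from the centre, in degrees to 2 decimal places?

71.58°

In radians: φ₁ = 1.2097, φ₂ = 0.1012, Δλ = -50.936° = -0.8890 rad.
Haversine: a = sin²(Δφ/2) + cos φ₁ cos φ₂ sin²(Δλ/2) = 0.2770 + (0.3533)(0.9949)(0.1849) = 0.34199.
Central angle c = 2·arcsin(√a) = 1.24927 rad.
So the angular separation is 71.58°.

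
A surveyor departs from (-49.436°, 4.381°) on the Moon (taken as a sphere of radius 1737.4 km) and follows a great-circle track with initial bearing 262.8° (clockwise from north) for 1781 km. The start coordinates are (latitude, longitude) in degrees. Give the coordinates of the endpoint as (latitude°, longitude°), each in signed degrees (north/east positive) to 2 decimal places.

Angular distance δ = d/R = 1781/1737.4 = 1.02509 rad; initial bearing θ = 4.5867 rad.
sin φ₂ = sin φ₁ cos δ + cos φ₁ sin δ cos θ = (-0.7597)(0.5190) + (0.6503)(0.8548)(-0.1253) = -0.4640, so φ₂ = -27.64°.
Δλ = atan2(sin θ sin δ cos φ₁, cos δ − sin φ₁ sin φ₂) = atan2(-0.5515, 0.1666) = -73.194°.
λ₂ = 4.381° − 73.194° = -68.81°.

-27.64°, -68.81°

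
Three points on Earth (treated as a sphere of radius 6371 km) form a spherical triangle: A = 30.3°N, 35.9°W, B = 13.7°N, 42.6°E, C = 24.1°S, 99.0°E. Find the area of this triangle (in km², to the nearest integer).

8382241 km²

Side lengths (central angles): a = 1.1657, b = 2.4377, c = 1.2800 rad; semiperimeter s = 2.4417.
By l'Huilier's theorem, tan(E/4) = √[tan(s/2) tan((s−a)/2) tan((s−b)/2) tan((s−c)/2)], giving spherical excess E = 0.2065 rad.
Area = E·R² = 0.2065 × (6371)² ≈ 8382241 km².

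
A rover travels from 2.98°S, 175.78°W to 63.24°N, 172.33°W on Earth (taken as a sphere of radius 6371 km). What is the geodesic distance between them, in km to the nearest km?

With latitudes φ₁ = -2.980°, φ₂ = 63.240° and longitude difference Δλ = 3.450°:
cos c = sin φ₁ sin φ₂ + cos φ₁ cos φ₂ cos Δλ = (-0.0520)(0.8929) + (0.9986)(0.4503)(0.9982) = 0.40241,
so c = arccos(0.40241) = 1.15665 rad.
Distance = R·c = 6371 × 1.1566 ≈ 7369 km.

7369 km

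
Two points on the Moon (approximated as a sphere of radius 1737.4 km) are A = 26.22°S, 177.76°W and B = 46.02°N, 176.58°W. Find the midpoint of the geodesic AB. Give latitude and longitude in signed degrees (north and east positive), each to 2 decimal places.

9.90°, -177.25°

Central angle δ = 1.2610 rad. Interpolating on the sphere with fraction f = 0.5:
P = [sin((1−f)δ)·A + sin(fδ)·B] / sin δ = 0.6190·A + 0.6190·B in Cartesian coordinates,
giving P = (-0.9840, -0.0473, 0.1719), i.e. latitude 9.90°, longitude -177.25°.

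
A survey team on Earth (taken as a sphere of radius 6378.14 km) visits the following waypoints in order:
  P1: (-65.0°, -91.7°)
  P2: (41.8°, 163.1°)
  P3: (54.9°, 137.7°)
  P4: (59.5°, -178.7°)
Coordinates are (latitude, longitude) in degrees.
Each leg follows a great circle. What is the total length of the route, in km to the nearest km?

19831 km

Leg P1→P2: central angle 2.3277 rad, distance 14846.5 km.
Leg P2→P3: central angle 0.3694 rad, distance 2356.2 km.
Leg P3→P4: central angle 0.4121 rad, distance 2628.4 km.
Total: 14846.5 + 2356.2 + 2628.4 ≈ 19831 km.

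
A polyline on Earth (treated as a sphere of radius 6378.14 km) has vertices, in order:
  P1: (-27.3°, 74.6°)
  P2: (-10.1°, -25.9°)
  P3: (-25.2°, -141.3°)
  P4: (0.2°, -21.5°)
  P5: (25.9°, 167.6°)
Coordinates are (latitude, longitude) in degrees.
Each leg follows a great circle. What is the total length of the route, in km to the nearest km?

Leg P1→P2: central angle 1.6499 rad, distance 10523.1 km.
Leg P2→P3: central angle 1.8833 rad, distance 12011.9 km.
Leg P3→P4: central angle 2.0389 rad, distance 13004.1 km.
Leg P4→P5: central angle 2.6610 rad, distance 16972.0 km.
Total: 10523.1 + 12011.9 + 13004.1 + 16972.0 ≈ 52511 km.

52511 km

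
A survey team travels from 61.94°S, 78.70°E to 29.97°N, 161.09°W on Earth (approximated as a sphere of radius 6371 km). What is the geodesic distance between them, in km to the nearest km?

Let φ₁ = -1.0811 rad, φ₂ = 0.5231 rad, and Δλ = 2.0981 rad.
Haversine: a = sin²(Δφ/2) + cos φ₁ cos φ₂ sin²(Δλ/2) = 0.5167 + (0.4704)(0.8663)(0.7516) = 0.82293.
Central angle c = 2·arcsin(√a) = 2.27296 rad.
Distance = R·c = 6371 × 2.2730 ≈ 14481 km.

14481 km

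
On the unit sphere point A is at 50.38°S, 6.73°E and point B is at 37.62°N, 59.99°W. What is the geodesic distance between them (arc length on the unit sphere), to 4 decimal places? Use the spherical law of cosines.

1.8448

With latitudes φ₁ = -50.380°, φ₂ = 37.620° and longitude difference Δλ = -66.720°:
cos c = sin φ₁ sin φ₂ + cos φ₁ cos φ₂ cos Δλ = (-0.7703)(0.6104) + (0.6377)(0.7921)(0.3952) = -0.27057,
so c = arccos(-0.27057) = 1.84478 rad.
On the unit sphere the arc length equals the central angle: 1.8448.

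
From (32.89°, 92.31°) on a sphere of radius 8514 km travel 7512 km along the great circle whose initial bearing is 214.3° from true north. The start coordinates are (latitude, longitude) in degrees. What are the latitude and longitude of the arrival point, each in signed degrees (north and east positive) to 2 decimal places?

-10.99°, 66.00°

Angular distance δ = d/R = 7512/8514 = 0.88231 rad; initial bearing θ = 3.7402 rad.
sin φ₂ = sin φ₁ cos δ + cos φ₁ sin δ cos θ = (0.5430)(0.6354) + (0.8397)(0.7722)(-0.8261) = -0.1906, so φ₂ = -10.99°.
Δλ = atan2(sin θ sin δ cos φ₁, cos δ − sin φ₁ sin φ₂) = atan2(-0.3654, 0.7389) = -26.314°.
λ₂ = 92.310° − 26.314° = 66.00°.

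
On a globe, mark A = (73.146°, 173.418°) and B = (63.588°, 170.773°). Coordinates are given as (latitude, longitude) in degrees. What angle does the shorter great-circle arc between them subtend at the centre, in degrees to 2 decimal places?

In radians: φ₁ = 1.2766, φ₂ = 1.1098, Δλ = -2.645° = -0.0462 rad.
Haversine: a = sin²(Δφ/2) + cos φ₁ cos φ₂ sin²(Δλ/2) = 0.0069 + (0.2899)(0.4448)(0.0005) = 0.00701.
Central angle c = 2·arcsin(√a) = 0.16764 rad.
So the angular separation is 9.61°.

9.61°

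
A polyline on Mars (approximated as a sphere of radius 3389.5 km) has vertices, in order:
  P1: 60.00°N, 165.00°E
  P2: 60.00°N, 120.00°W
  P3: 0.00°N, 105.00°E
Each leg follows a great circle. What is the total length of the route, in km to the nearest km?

Leg P1→P2: central angle 0.6186 rad, distance 2096.7 km.
Leg P2→P3: central angle 1.9322 rad, distance 6549.1 km.
Total: 2096.7 + 6549.1 ≈ 8646 km.

8646 km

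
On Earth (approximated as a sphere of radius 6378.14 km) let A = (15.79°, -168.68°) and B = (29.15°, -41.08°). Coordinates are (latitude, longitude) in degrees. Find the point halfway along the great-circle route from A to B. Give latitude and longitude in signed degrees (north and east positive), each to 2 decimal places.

42.99°, -110.50°

The central angle between A and B is δ = 1.9608 rad.
With f = 0.5, the slerp weights are sin((1−f)δ)/sin δ = 0.8982 and sin(fδ)/sin δ = 0.8982.
Weighted sum of the unit vectors: (0.8982)·(-0.9435,-0.1889,0.2721) + (0.8982)·(0.6583,-0.5739,0.4871) = (-0.2562, -0.6851, 0.6819).
Converting back: φ = atan2(z, √(x²+y²)) = 42.99°, λ = atan2(y, x) = -110.50°.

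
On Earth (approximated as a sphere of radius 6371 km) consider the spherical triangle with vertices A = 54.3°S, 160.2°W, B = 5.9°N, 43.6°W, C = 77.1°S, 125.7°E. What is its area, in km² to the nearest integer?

Side lengths (central angles): a = 1.8948, b = 0.5966, c = 1.9213 rad; semiperimeter s = 2.2064.
By l'Huilier's theorem, tan(E/4) = √[tan(s/2) tan((s−a)/2) tan((s−b)/2) tan((s−c)/2)], giving spherical excess E = 0.8486 rad.
Area = E·R² = 0.8486 × (6371)² ≈ 34445261 km².

34445261 km²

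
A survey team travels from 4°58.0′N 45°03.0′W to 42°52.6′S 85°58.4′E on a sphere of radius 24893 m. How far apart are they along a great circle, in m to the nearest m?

53246 m

With latitudes φ₁ = 4.967°, φ₂ = -42.877° and longitude difference Δλ = 131.023°:
cos c = sin φ₁ sin φ₂ + cos φ₁ cos φ₂ cos Δλ = (0.0866)(-0.6804) + (0.9962)(0.7328)(-0.6564) = -0.53810,
so c = arccos(-0.53810) = 2.13898 rad.
Distance = R·c = 24893 × 2.1390 ≈ 53246 m.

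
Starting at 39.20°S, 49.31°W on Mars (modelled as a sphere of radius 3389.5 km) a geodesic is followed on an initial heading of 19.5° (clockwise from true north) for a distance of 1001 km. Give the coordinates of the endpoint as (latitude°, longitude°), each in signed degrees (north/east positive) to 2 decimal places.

Angular distance δ = d/R = 1001/3389.5 = 0.29532 rad; initial bearing θ = 0.3403 rad.
sin φ₂ = sin φ₁ cos δ + cos φ₁ sin δ cos θ = (-0.6320)(0.9567) + (0.7749)(0.2910)(0.9426) = -0.3921, so φ₂ = -23.08°.
Δλ = atan2(sin θ sin δ cos φ₁, cos δ − sin φ₁ sin φ₂) = atan2(0.0753, 0.7089) = 6.062°.
λ₂ = -49.310° + 6.062° = -43.25°.

-23.08°, -43.25°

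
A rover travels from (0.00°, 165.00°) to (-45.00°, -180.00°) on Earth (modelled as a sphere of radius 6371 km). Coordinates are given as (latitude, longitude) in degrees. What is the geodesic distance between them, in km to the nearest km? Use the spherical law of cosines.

In radians: φ₁ = 0.0000, φ₂ = -0.7854, Δλ = 15.000° = 0.2618 rad.
cos c = sin φ₁ sin φ₂ + cos φ₁ cos φ₂ cos Δλ = (0.0000)(-0.7071) + (1.0000)(0.7071)(0.9659) = 0.68301,
so c = arccos(0.68301) = 0.81892 rad.
Distance = R·c = 6371 × 0.8189 ≈ 5217 km.

5217 km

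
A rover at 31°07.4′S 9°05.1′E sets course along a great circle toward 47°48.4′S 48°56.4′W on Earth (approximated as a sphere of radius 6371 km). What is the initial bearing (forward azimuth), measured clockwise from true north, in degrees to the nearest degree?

Δλ = -58.025° = -1.0127 rad.
y = sin Δλ · cos φ₂ = (-0.8483)(0.6716) = -0.5697
x = cos φ₁ sin φ₂ − sin φ₁ cos φ₂ cos Δλ = (0.8561)(-0.7409) − (-0.5169)(0.6716)(0.5295) = -0.4504
θ = atan2(y, x) = -128.33°; adding 360° gives 232°.

232°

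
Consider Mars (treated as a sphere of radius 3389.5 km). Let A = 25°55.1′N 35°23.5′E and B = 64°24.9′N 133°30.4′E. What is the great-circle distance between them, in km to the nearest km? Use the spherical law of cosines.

4150 km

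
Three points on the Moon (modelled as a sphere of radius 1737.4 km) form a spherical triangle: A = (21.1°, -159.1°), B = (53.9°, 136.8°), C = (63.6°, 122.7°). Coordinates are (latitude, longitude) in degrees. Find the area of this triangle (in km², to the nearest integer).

285068 km²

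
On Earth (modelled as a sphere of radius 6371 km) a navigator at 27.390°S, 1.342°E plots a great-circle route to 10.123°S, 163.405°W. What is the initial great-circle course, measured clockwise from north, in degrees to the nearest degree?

204°

Δλ = -164.747° = -2.8754 rad.
y = sin Δλ · cos φ₂ = (-0.2631)(0.9844) = -0.2590
x = cos φ₁ sin φ₂ − sin φ₁ cos φ₂ cos Δλ = (0.8879)(-0.1758) − (-0.4600)(0.9844)(-0.9648) = -0.5930
θ = atan2(y, x) = -156.41°; adding 360° gives 204°.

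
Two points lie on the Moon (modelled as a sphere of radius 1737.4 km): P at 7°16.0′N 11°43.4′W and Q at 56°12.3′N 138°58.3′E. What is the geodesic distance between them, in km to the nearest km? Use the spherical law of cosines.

3399 km

With latitudes φ₁ = 7.267°, φ₂ = 56.205° and longitude difference Δλ = 150.695°:
cos c = sin φ₁ sin φ₂ + cos φ₁ cos φ₂ cos Δλ = (0.1265)(0.8310) + (0.9920)(0.5562)(-0.8720) = -0.37603,
so c = arccos(-0.37603) = 1.95630 rad.
Distance = R·c = 1737.4 × 1.9563 ≈ 3399 km.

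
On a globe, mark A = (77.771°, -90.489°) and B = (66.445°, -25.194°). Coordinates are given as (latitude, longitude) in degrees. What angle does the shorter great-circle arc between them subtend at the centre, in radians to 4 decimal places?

In radians: φ₁ = 1.3574, φ₂ = 1.1597, Δλ = 65.295° = 1.1396 rad.
cos c = sin φ₁ sin φ₂ + cos φ₁ cos φ₂ cos Δλ = (0.9773)(0.9167) + (0.2118)(0.3996)(0.4179) = 0.93126,
so c = arccos(0.93126) = 0.37295 rad.
So the angular separation is 0.3730 rad.

0.3730 rad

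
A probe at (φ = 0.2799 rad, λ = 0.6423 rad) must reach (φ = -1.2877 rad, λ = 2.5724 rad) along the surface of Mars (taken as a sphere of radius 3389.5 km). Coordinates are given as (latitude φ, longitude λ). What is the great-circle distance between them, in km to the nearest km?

6571 km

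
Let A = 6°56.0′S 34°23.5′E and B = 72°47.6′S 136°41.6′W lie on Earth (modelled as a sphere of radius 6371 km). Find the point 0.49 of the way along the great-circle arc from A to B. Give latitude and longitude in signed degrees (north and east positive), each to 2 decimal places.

-55.88°, 30.80°

Central angle δ = 1.7465 rad. Interpolating on the sphere with fraction f = 0.49:
P = [sin((1−f)δ)·A + sin(fδ)·B] / sin δ = 0.7897·A + 0.7669·B in Cartesian coordinates,
giving P = (0.4818, 0.2872, -0.8279), i.e. latitude -55.88°, longitude 30.80°.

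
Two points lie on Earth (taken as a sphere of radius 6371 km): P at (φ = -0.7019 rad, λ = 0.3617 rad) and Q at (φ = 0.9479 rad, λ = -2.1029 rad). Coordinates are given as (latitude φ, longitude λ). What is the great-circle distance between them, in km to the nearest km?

With latitudes φ₁ = -40.216°, φ₂ = 54.311° and longitude difference Δλ = -141.211°:
cos c = sin φ₁ sin φ₂ + cos φ₁ cos φ₂ cos Δλ = (-0.6457)(0.8122) + (0.7636)(0.5834)(-0.7795) = -0.87165,
so c = arccos(-0.87165) = 2.62935 rad.
Distance = R·c = 6371 × 2.6293 ≈ 16752 km.

16752 km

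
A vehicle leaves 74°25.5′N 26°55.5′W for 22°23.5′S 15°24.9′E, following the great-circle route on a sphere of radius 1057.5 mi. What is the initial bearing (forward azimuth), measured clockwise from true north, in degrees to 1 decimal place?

With φ₁ = 1.2990, φ₂ = -0.3908, Δλ = 0.7390 rad, the forward-azimuth formula gives
θ = atan2( sin Δλ cos φ₂ , cos φ₁ sin φ₂ − sin φ₁ cos φ₂ cos Δλ ) = atan2(0.6227, -0.7606) = 140.69°.
So the initial bearing is 140.7°.

140.7°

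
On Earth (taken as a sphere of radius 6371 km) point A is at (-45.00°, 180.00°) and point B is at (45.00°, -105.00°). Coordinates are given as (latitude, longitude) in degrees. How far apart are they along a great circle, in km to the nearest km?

12426 km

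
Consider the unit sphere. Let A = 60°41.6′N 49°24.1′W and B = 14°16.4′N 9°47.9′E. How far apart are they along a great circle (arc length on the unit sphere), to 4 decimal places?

1.0952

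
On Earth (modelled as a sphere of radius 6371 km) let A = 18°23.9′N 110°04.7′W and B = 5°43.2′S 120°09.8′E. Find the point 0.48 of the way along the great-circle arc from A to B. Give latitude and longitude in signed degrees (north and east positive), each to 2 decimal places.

Central angle δ = 2.2592 rad. Interpolating on the sphere with fraction f = 0.48:
P = [sin((1−f)δ)·A + sin(fδ)·B] / sin δ = 1.1947·A + 1.1447·B in Cartesian coordinates,
giving P = (-0.9615, -0.0799, 0.2630), i.e. latitude 15.25°, longitude -175.25°.

15.25°, -175.25°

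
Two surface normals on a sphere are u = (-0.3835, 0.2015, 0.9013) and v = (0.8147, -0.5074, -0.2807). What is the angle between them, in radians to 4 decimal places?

u·v = -0.6677; |u| = 1.0000, |v| = 1.0000.
cos θ = (u·v)/(|u||v|) = -0.6677, so θ = 2.3019 rad.

2.3019 rad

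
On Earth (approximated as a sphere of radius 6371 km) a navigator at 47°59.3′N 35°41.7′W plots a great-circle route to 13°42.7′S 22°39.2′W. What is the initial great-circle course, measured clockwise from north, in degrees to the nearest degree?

With φ₁ = 0.8376, φ₂ = -0.2393, Δλ = 0.2276 rad, the forward-azimuth formula gives
θ = atan2( sin Δλ cos φ₂ , cos φ₁ sin φ₂ − sin φ₁ cos φ₂ cos Δλ ) = atan2(0.2192, -0.8619) = 165.73°.
So the initial bearing is 166°.

166°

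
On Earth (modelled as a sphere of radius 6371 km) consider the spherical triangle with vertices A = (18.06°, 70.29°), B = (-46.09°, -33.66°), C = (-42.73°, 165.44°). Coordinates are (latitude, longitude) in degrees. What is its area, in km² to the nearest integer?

96733208 km²

Side lengths (central angles): a = 1.5633, b = 1.8474, c = 1.9631 rad; semiperimeter s = 2.6869.
By l'Huilier's theorem, tan(E/4) = √[tan(s/2) tan((s−a)/2) tan((s−b)/2) tan((s−c)/2)], giving spherical excess E = 2.3832 rad.
Area = E·R² = 2.3832 × (6371)² ≈ 96733208 km².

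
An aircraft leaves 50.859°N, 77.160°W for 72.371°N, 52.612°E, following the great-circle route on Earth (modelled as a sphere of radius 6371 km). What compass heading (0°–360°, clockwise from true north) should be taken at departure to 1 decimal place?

17.2°

With φ₁ = 0.8877, φ₂ = 1.2631, Δλ = 2.2649 rad, the forward-azimuth formula gives
θ = atan2( sin Δλ cos φ₂ , cos φ₁ sin φ₂ − sin φ₁ cos φ₂ cos Δλ ) = atan2(0.2328, 0.7519) = 17.20°.
So the initial bearing is 17.2°.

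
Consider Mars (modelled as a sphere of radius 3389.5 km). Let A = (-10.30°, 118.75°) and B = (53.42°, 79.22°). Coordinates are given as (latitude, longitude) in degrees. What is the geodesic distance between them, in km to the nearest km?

4261 km

With latitudes φ₁ = -10.300°, φ₂ = 53.420° and longitude difference Δλ = -39.530°:
cos c = sin φ₁ sin φ₂ + cos φ₁ cos φ₂ cos Δλ = (-0.1788)(0.8030) + (0.9839)(0.5959)(0.7713) = 0.30866,
so c = arccos(0.30866) = 1.25702 rad.
Distance = R·c = 3389.5 × 1.2570 ≈ 4261 km.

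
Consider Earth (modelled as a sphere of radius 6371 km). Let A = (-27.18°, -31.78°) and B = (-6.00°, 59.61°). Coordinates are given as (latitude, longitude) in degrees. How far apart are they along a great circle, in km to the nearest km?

9840 km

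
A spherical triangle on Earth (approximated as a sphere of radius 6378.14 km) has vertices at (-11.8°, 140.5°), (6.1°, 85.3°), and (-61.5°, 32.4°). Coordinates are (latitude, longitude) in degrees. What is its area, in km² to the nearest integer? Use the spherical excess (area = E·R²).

35716746 km²

Side lengths (central angles): a = 1.3768, b = 1.5362, c = 1.0078 rad; semiperimeter s = 1.9604.
By l'Huilier's theorem, tan(E/4) = √[tan(s/2) tan((s−a)/2) tan((s−b)/2) tan((s−c)/2)], giving spherical excess E = 0.8780 rad.
Area = E·R² = 0.8780 × (6378.14)² ≈ 35716746 km².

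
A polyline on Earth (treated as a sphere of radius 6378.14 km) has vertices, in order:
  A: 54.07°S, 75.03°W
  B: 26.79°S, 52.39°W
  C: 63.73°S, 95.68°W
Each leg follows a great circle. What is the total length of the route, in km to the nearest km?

8704 km

Leg A→B: central angle 0.5578 rad, distance 3557.8 km.
Leg B→C: central angle 0.8069 rad, distance 5146.4 km.
Total: 3557.8 + 5146.4 ≈ 8704 km.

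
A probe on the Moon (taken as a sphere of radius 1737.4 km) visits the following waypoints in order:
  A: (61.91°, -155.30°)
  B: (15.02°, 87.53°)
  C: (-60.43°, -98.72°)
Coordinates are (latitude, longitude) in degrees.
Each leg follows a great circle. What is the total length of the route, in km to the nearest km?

Leg A→B: central angle 1.5498 rad, distance 2692.7 km.
Leg B→C: central angle 2.3451 rad, distance 4074.3 km.
Total: 2692.7 + 4074.3 ≈ 6767 km.

6767 km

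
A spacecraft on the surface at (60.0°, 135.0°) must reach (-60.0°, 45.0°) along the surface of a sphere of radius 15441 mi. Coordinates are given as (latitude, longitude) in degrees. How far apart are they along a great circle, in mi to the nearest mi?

With latitudes φ₁ = 60.000°, φ₂ = -60.000° and longitude difference Δλ = -90.000°:
cos c = sin φ₁ sin φ₂ + cos φ₁ cos φ₂ cos Δλ = (0.8660)(-0.8660) + (0.5000)(0.5000)(0.0000) = -0.75000,
so c = arccos(-0.75000) = 2.41886 rad.
Distance = R·c = 15441 × 2.4189 ≈ 37350 mi.

37350 mi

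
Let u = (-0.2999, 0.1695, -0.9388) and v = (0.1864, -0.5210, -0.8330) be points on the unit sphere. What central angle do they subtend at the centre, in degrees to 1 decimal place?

u·v = 0.6378; |u| = 1.0000, |v| = 1.0000.
cos θ = (u·v)/(|u||v|) = 0.6378, so θ = 50.4°.

50.4°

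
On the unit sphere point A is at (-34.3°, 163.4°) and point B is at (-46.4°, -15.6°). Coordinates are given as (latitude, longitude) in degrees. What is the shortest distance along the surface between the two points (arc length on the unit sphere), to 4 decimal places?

1.7330

With latitudes φ₁ = -34.300°, φ₂ = -46.400° and longitude difference Δλ = -179.000°:
cos c = sin φ₁ sin φ₂ + cos φ₁ cos φ₂ cos Δλ = (-0.5635)(-0.7242) + (0.8261)(0.6896)(-0.9998) = -0.16152,
so c = arccos(-0.16152) = 1.73302 rad.
On the unit sphere the arc length equals the central angle: 1.7330.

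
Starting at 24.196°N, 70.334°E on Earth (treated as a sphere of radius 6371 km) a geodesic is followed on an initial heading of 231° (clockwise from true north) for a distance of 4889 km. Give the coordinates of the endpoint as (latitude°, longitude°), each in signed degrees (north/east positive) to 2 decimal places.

Angular distance δ = d/R = 4889/6371 = 0.76738 rad; initial bearing θ = 4.0317 rad.
sin φ₂ = sin φ₁ cos δ + cos φ₁ sin δ cos θ = (0.4099)(0.7197) + (0.9121)(0.6943)(-0.6293) = -0.1035, so φ₂ = -5.94°.
Δλ = atan2(sin θ sin δ cos φ₁, cos δ − sin φ₁ sin φ₂) = atan2(-0.4921, 0.7622) = -32.851°.
λ₂ = 70.334° − 32.851° = 37.48°.

-5.94°, 37.48°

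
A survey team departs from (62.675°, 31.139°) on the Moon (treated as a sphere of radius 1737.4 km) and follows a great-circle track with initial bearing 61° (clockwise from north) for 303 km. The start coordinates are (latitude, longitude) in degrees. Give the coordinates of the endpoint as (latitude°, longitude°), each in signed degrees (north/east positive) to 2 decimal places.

66.00°, 53.05°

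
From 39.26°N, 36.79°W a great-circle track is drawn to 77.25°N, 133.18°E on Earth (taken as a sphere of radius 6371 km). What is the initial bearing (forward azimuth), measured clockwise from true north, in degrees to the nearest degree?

2°

Δλ = 169.970° = 2.9665 rad.
y = sin Δλ · cos φ₂ = (0.1742)(0.2207) = 0.0384
x = cos φ₁ sin φ₂ − sin φ₁ cos φ₂ cos Δλ = (0.7743)(0.9753) − (0.6328)(0.2207)(-0.9847) = 0.8927
θ = atan2(y, x) = 2.47°, so the bearing is 2°.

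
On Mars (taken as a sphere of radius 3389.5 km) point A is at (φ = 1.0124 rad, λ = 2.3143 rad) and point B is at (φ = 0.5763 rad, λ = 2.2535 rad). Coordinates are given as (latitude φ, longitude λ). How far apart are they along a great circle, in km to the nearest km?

In radians: φ₁ = 1.0124, φ₂ = 0.5763, Δλ = -3.484° = -0.0608 rad.
Haversine: a = sin²(Δφ/2) + cos φ₁ cos φ₂ sin²(Δλ/2) = 0.0468 + (0.5298)(0.8385)(0.0009) = 0.04721.
Central angle c = 2·arcsin(√a) = 0.43804 rad.
Distance = R·c = 3389.5 × 0.4380 ≈ 1485 km.

1485 km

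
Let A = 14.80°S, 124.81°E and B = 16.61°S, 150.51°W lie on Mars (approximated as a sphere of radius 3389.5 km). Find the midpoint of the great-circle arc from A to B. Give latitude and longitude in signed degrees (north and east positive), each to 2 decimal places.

Central angle δ = 1.4112 rad. Interpolating on the sphere with fraction f = 0.5:
P = [sin((1−f)δ)·A + sin(fδ)·B] / sin δ = 0.6568·A + 0.6568·B in Cartesian coordinates,
giving P = (-0.9104, 0.2116, -0.3555), i.e. latitude -20.83°, longitude 166.92°.

-20.83°, 166.92°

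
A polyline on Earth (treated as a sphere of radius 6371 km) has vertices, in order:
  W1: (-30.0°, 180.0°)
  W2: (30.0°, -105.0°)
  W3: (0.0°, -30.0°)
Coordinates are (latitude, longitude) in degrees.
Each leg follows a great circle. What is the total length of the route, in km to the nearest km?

Leg W1→W2: central angle 1.6267 rad, distance 10363.8 km.
Leg W2→W3: central angle 1.3447 rad, distance 8567.3 km.
Total: 10363.8 + 8567.3 ≈ 18931 km.

18931 km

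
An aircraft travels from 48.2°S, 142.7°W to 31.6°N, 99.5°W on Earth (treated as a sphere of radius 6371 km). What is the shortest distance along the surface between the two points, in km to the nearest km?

In radians: φ₁ = -0.8412, φ₂ = 0.5515, Δλ = 43.200° = 0.7540 rad.
cos c = sin φ₁ sin φ₂ + cos φ₁ cos φ₂ cos Δλ = (-0.7455)(0.5240) + (0.6665)(0.8517)(0.7290) = 0.02322,
so c = arccos(0.02322) = 1.54758 rad.
Distance = R·c = 6371 × 1.5476 ≈ 9860 km.

9860 km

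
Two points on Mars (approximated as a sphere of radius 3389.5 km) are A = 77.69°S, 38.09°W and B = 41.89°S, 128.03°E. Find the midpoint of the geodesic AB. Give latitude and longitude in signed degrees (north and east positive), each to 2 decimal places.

The central angle between A and B is δ = 1.0492 rad.
With f = 0.5, the slerp weights are sin((1−f)δ)/sin δ = 0.5777 and sin(fδ)/sin δ = 0.5777.
Weighted sum of the unit vectors: (0.5777)·(0.1678,-0.1315,-0.9770) + (0.5777)·(-0.4586,0.5864,-0.6677) = (-0.1680, 0.2628, -0.9501).
Converting back: φ = atan2(z, √(x²+y²)) = -71.83°, λ = atan2(y, x) = 122.59°.

-71.83°, 122.59°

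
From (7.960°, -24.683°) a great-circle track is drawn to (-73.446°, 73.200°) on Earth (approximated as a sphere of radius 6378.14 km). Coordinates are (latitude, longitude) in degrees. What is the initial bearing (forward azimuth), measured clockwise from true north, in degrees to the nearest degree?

163°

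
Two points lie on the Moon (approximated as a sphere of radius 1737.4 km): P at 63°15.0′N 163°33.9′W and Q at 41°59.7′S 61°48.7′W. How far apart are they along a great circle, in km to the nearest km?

In radians: φ₁ = 1.1039, φ₂ = -0.7330, Δλ = 101.753° = 1.7759 rad.
cos c = sin φ₁ sin φ₂ + cos φ₁ cos φ₂ cos Δλ = (0.8930)(-0.6691) + (0.4501)(0.7432)(-0.2037) = -0.66560,
so c = arccos(-0.66560) = 2.29910 rad.
Distance = R·c = 1737.4 × 2.2991 ≈ 3994 km.

3994 km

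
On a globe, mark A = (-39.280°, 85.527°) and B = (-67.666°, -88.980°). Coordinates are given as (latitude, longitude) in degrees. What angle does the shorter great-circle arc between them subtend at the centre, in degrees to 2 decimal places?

Let φ₁ = -0.6856 rad, φ₂ = -1.1810 rad, and Δλ = -3.0457 rad.
Haversine: a = sin²(Δφ/2) + cos φ₁ cos φ₂ sin²(Δλ/2) = 0.0601 + (0.7741)(0.3800)(0.9977) = 0.35359.
Central angle c = 2·arcsin(√a) = 1.27362 rad.
So the angular separation is 72.97°.

72.97°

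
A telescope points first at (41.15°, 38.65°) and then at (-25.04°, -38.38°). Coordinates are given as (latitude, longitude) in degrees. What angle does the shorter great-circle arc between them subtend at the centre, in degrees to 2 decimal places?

Let φ₁ = 0.7182 rad, φ₂ = -0.4370 rad, and Δλ = -1.3444 rad.
cos c = sin φ₁ sin φ₂ + cos φ₁ cos φ₂ cos Δλ = (0.6580)(-0.4233) + (0.7530)(0.9060)(0.2244) = -0.12540,
so c = arccos(-0.12540) = 1.69652 rad.
So the angular separation is 97.20°.

97.20°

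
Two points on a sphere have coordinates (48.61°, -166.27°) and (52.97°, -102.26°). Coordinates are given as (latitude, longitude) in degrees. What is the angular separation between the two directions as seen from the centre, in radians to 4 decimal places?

0.6866 rad

In radians: φ₁ = 0.8484, φ₂ = 0.9245, Δλ = 64.010° = 1.1172 rad.
Haversine: a = sin²(Δφ/2) + cos φ₁ cos φ₂ sin²(Δλ/2) = 0.0014 + (0.6612)(0.6022)(0.2809) = 0.11329.
Central angle c = 2·arcsin(√a) = 0.68659 rad.
So the angular separation is 0.6866 rad.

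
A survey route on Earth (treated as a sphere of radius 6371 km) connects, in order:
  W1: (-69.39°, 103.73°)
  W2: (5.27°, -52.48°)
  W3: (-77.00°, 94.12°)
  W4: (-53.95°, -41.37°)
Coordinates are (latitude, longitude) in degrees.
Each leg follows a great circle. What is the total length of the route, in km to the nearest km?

29595 km

Leg W1→W2: central angle 1.9896 rad, distance 12676.0 km.
Leg W2→W3: central angle 1.8509 rad, distance 11792.4 km.
Leg W3→W4: central angle 0.8046 rad, distance 5126.3 km.
Total: 12676.0 + 11792.4 + 5126.3 ≈ 29595 km.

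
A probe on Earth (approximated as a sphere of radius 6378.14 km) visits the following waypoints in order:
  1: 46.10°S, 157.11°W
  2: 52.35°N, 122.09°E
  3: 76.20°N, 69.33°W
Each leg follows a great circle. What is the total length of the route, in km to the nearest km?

Leg 1→2: central angle 2.0976 rad, distance 13378.9 km.
Leg 2→3: central angle 0.8943 rad, distance 5703.8 km.
Total: 13378.9 + 5703.8 ≈ 19083 km.

19083 km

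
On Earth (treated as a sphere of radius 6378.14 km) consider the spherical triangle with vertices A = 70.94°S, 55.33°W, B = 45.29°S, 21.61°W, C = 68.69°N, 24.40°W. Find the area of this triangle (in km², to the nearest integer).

Side lengths (central angles): a = 1.9897, b = 2.4635, c = 0.5300 rad; semiperimeter s = 2.4916.
By l'Huilier's theorem, tan(E/4) = √[tan(s/2) tan((s−a)/2) tan((s−b)/2) tan((s−c)/2)], giving spherical excess E = 0.5027 rad.
Area = E·R² = 0.5027 × (6378.14)² ≈ 20450645 km².

20450645 km²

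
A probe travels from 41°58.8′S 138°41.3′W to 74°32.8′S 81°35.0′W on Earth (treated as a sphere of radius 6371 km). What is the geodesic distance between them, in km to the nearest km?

With latitudes φ₁ = -41.980°, φ₂ = -74.547° and longitude difference Δλ = 57.105°:
cos c = sin φ₁ sin φ₂ + cos φ₁ cos φ₂ cos Δλ = (-0.6689)(-0.9638) + (0.7434)(0.2665)(0.5431) = 0.75227,
so c = arccos(0.75227) = 0.71930 rad.
Distance = R·c = 6371 × 0.7193 ≈ 4583 km.

4583 km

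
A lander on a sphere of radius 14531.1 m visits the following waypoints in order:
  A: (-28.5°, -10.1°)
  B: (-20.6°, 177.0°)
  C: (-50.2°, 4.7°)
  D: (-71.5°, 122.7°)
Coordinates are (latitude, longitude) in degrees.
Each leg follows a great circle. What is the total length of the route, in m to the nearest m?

73550 m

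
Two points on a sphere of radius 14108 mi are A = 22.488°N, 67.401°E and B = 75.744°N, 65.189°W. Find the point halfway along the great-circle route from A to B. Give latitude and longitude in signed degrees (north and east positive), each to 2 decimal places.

60.05°, 53.94°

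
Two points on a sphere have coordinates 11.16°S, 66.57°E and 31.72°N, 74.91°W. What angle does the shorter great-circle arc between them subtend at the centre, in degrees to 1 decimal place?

139.0°

Let φ₁ = -0.1948 rad, φ₂ = 0.5536 rad, and Δλ = -2.4693 rad.
Haversine: a = sin²(Δφ/2) + cos φ₁ cos φ₂ sin²(Δλ/2) = 0.1336 + (0.9811)(0.8506)(0.8912) = 0.87735.
Central angle c = 2·arcsin(√a) = 2.42599 rad.
So the angular separation is 139.0°.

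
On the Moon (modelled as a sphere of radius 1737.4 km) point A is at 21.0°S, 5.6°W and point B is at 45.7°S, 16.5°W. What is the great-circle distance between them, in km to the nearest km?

796 km

In radians: φ₁ = -0.3665, φ₂ = -0.7976, Δλ = -10.900° = -0.1902 rad.
cos c = sin φ₁ sin φ₂ + cos φ₁ cos φ₂ cos Δλ = (-0.3584)(-0.7157) + (0.9336)(0.6984)(0.9820) = 0.89674,
so c = arccos(0.89674) = 0.45844 rad.
Distance = R·c = 1737.4 × 0.4584 ≈ 796 km.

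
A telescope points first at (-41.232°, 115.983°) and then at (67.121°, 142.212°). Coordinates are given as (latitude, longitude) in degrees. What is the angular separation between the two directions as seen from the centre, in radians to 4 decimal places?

In radians: φ₁ = -0.7196, φ₂ = 1.1715, Δλ = 26.229° = 0.4578 rad.
cos c = sin φ₁ sin φ₂ + cos φ₁ cos φ₂ cos Δλ = (-0.6591)(0.9213) + (0.7520)(0.3888)(0.8970) = -0.34498,
so c = arccos(-0.34498) = 1.92301 rad.
So the angular separation is 1.9230 rad.

1.9230 rad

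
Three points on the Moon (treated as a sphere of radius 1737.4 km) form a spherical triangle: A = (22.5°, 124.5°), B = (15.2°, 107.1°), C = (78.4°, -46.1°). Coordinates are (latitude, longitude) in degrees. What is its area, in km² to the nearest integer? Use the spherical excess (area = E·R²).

773170 km²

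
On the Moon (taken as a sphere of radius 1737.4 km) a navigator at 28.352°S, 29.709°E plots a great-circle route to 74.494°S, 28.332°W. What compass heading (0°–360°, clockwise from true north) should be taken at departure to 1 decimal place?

With φ₁ = -0.4948, φ₂ = -1.3002, Δλ = -1.0130 rad, the forward-azimuth formula gives
θ = atan2( sin Δλ cos φ₂ , cos φ₁ sin φ₂ − sin φ₁ cos φ₂ cos Δλ ) = atan2(-0.2268, -0.7808) = -163.80°.
Adding 360° brings this into [0°, 360°): 196.2°.

196.2°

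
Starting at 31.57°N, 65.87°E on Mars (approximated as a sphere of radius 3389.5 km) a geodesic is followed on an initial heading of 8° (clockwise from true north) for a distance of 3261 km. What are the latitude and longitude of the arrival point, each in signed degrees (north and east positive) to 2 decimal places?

Angular distance δ = d/R = 3261/3389.5 = 0.96209 rad; initial bearing θ = 0.1396 rad.
sin φ₂ = sin φ₁ cos δ + cos φ₁ sin δ cos θ = (0.5235)(0.5718) + (0.8520)(0.8204)(0.9903) = 0.9915, so φ₂ = 82.54°.
Δλ = atan2(sin θ sin δ cos φ₁, cos δ − sin φ₁ sin φ₂) = atan2(0.0973, 0.0527) = 61.553°.
λ₂ = 65.870° + 61.553° = 127.42°.

82.54°, 127.42°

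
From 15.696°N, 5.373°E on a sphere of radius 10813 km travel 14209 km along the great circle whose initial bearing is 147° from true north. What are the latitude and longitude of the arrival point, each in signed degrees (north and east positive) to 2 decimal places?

-45.42°, 54.01°

Angular distance δ = d/R = 14209/10813 = 1.31407 rad; initial bearing θ = 2.5656 rad.
sin φ₂ = sin φ₁ cos δ + cos φ₁ sin δ cos θ = (0.2705)(0.2539) + (0.9627)(0.9672)(-0.8387) = -0.7122, so φ₂ = -45.42°.
Δλ = atan2(sin θ sin δ cos φ₁, cos δ − sin φ₁ sin φ₂) = atan2(0.5071, 0.4466) = 48.632°.
λ₂ = 5.373° + 48.632° = 54.01°.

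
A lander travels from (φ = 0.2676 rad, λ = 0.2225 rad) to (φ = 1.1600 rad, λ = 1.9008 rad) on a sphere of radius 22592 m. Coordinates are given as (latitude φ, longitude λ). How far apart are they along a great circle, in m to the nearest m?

30913 m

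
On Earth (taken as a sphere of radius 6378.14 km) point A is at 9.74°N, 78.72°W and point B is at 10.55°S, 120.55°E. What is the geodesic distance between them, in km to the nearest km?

17924 km

With latitudes φ₁ = 9.740°, φ₂ = -10.550° and longitude difference Δλ = -160.730°:
cos c = sin φ₁ sin φ₂ + cos φ₁ cos φ₂ cos Δλ = (0.1692)(-0.1831) + (0.9856)(0.9831)(-0.9440) = -0.94561,
so c = arccos(-0.94561) = 2.81028 rad.
Distance = R·c = 6378.14 × 2.8103 ≈ 17924 km.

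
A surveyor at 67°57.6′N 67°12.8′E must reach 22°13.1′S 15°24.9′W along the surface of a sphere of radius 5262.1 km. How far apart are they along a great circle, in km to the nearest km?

9902 km

Let φ₁ = 1.1861 rad, φ₂ = -0.3878 rad, and Δλ = -1.4421 rad.
cos c = sin φ₁ sin φ₂ + cos φ₁ cos φ₂ cos Δλ = (0.9269)(-0.3781) + (0.3753)(0.9257)(0.1283) = -0.30593,
so c = arccos(-0.30593) = 1.88171 rad.
Distance = R·c = 5262.1 × 1.8817 ≈ 9902 km.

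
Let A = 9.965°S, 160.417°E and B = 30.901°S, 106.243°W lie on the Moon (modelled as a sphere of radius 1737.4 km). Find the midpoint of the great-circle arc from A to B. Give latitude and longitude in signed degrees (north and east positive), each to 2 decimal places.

-28.43°, -157.09°

Central angle δ = 1.5312 rad. Interpolating on the sphere with fraction f = 0.5:
P = [sin((1−f)δ)·A + sin(fδ)·B] / sin δ = 0.6935·A + 0.6935·B in Cartesian coordinates,
giving P = (-0.8100, -0.3424, -0.4762), i.e. latitude -28.43°, longitude -157.09°.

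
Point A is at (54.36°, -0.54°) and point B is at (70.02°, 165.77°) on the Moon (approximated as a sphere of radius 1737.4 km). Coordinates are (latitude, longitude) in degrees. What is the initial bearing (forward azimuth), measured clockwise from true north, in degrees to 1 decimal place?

Δλ = 166.310° = 2.9027 rad.
y = sin Δλ · cos φ₂ = (0.2367)(0.3417) = 0.0809
x = cos φ₁ sin φ₂ − sin φ₁ cos φ₂ cos Δλ = (0.5827)(0.9398) − (0.8127)(0.3417)(-0.9716) = 0.8174
θ = atan2(y, x) = 5.65°, so the bearing is 5.6°.

5.6°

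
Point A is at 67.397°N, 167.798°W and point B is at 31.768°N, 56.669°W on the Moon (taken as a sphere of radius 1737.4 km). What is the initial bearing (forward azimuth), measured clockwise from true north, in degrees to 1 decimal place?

58.5°

With φ₁ = 1.1763, φ₂ = 0.5545, Δλ = 1.9396 rad, the forward-azimuth formula gives
θ = atan2( sin Δλ cos φ₂ , cos φ₁ sin φ₂ − sin φ₁ cos φ₂ cos Δλ ) = atan2(0.7930, 0.4853) = 58.54°.
So the initial bearing is 58.5°.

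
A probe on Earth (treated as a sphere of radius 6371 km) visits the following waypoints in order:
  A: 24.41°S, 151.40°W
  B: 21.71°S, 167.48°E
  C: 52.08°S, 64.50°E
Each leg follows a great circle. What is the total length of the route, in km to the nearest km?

Leg A→B: central angle 0.6597 rad, distance 4202.6 km.
Leg B→C: central angle 1.4065 rad, distance 8960.8 km.
Total: 4202.6 + 8960.8 ≈ 13163 km.

13163 km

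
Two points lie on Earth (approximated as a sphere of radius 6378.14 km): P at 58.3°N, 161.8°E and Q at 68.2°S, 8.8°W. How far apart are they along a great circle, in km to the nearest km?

18842 km

In radians: φ₁ = 1.0175, φ₂ = -1.1903, Δλ = -170.600° = -2.9775 rad.
cos c = sin φ₁ sin φ₂ + cos φ₁ cos φ₂ cos Δλ = (0.8508)(-0.9285) + (0.5255)(0.3714)(-0.9866) = -0.98249,
so c = arccos(-0.98249) = 2.95418 rad.
Distance = R·c = 6378.14 × 2.9542 ≈ 18842 km.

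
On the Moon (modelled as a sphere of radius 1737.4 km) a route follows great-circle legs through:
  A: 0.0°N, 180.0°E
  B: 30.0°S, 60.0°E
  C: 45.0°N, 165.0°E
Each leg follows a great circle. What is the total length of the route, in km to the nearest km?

7170 km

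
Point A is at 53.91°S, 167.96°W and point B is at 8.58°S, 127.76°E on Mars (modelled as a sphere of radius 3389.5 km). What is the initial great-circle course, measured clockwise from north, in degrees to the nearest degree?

286°

With φ₁ = -0.9409, φ₂ = -0.1497, Δλ = -1.1219 rad, the forward-azimuth formula gives
θ = atan2( sin Δλ cos φ₂ , cos φ₁ sin φ₂ − sin φ₁ cos φ₂ cos Δλ ) = atan2(-0.8908, 0.2589) = -73.80°.
Adding 360° brings this into [0°, 360°): 286°.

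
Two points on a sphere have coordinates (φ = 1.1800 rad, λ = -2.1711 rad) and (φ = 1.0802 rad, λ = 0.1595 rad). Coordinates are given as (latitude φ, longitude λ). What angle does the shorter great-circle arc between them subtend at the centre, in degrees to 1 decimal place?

46.2°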